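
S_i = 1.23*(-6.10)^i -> [1.23, -7.5, 45.77, -279.19, 1703.04]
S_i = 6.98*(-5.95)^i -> [6.98, -41.53, 247.11, -1470.3, 8748.29]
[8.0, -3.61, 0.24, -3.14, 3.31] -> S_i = Random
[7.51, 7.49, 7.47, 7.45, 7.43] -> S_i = 7.51 + -0.02*i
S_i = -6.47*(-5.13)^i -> [-6.47, 33.19, -170.27, 873.49, -4480.99]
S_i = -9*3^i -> [-9, -27, -81, -243, -729]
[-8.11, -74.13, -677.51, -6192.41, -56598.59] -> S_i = -8.11*9.14^i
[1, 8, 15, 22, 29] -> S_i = 1 + 7*i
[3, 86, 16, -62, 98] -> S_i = Random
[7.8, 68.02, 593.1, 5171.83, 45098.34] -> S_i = 7.80*8.72^i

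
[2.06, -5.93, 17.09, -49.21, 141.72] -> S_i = 2.06*(-2.88)^i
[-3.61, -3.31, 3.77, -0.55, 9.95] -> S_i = Random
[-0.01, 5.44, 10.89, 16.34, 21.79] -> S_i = -0.01 + 5.45*i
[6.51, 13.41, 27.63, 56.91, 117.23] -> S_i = 6.51*2.06^i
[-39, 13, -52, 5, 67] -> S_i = Random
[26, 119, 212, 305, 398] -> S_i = 26 + 93*i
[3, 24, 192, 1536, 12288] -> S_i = 3*8^i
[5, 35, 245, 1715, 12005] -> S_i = 5*7^i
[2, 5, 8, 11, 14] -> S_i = 2 + 3*i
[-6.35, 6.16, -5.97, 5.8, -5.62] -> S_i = -6.35*(-0.97)^i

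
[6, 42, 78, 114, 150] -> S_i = 6 + 36*i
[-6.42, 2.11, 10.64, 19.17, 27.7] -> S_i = -6.42 + 8.53*i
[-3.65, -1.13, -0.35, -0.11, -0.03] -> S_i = -3.65*0.31^i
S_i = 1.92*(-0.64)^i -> [1.92, -1.23, 0.79, -0.5, 0.32]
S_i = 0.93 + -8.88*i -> [0.93, -7.95, -16.83, -25.71, -34.59]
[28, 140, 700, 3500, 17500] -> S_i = 28*5^i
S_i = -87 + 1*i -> [-87, -86, -85, -84, -83]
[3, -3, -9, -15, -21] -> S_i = 3 + -6*i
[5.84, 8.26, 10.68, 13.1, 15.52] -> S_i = 5.84 + 2.42*i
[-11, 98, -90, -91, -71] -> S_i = Random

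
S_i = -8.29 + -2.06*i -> [-8.29, -10.35, -12.41, -14.47, -16.53]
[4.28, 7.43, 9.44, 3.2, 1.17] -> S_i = Random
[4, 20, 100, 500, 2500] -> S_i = 4*5^i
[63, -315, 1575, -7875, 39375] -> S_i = 63*-5^i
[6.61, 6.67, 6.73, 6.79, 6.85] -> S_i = 6.61 + 0.06*i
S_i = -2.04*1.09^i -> [-2.04, -2.22, -2.42, -2.64, -2.88]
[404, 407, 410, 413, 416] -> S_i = 404 + 3*i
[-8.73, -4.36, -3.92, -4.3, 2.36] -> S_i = Random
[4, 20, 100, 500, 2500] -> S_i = 4*5^i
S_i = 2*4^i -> [2, 8, 32, 128, 512]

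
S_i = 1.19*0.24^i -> [1.19, 0.29, 0.07, 0.02, 0.0]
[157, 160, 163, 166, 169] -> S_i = 157 + 3*i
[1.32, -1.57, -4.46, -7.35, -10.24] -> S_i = 1.32 + -2.89*i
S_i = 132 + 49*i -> [132, 181, 230, 279, 328]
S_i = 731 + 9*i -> [731, 740, 749, 758, 767]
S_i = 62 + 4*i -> [62, 66, 70, 74, 78]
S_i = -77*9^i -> [-77, -693, -6237, -56133, -505197]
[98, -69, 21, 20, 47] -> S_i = Random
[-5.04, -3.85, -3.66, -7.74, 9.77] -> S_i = Random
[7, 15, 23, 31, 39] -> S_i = 7 + 8*i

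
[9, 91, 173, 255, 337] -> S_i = 9 + 82*i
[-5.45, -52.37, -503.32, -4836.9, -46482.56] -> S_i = -5.45*9.61^i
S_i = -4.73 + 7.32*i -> [-4.73, 2.59, 9.91, 17.23, 24.55]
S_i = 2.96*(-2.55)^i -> [2.96, -7.55, 19.25, -49.08, 125.16]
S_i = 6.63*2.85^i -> [6.63, 18.9, 53.85, 153.48, 437.41]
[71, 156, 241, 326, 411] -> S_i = 71 + 85*i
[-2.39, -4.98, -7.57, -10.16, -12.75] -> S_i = -2.39 + -2.59*i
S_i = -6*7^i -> [-6, -42, -294, -2058, -14406]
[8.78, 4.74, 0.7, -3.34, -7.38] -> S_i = 8.78 + -4.04*i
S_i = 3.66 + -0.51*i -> [3.66, 3.15, 2.64, 2.13, 1.62]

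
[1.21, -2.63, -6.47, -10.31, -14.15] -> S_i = 1.21 + -3.84*i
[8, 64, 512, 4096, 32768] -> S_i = 8*8^i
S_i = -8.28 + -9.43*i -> [-8.28, -17.71, -27.14, -36.57, -46.0]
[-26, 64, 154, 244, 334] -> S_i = -26 + 90*i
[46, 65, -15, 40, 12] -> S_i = Random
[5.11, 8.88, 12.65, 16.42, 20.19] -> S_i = 5.11 + 3.77*i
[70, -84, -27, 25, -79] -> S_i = Random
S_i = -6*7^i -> [-6, -42, -294, -2058, -14406]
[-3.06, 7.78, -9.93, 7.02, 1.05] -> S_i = Random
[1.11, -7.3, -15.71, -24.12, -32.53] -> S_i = 1.11 + -8.41*i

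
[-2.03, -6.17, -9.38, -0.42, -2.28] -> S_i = Random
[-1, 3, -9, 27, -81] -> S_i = -1*-3^i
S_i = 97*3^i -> [97, 291, 873, 2619, 7857]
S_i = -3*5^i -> [-3, -15, -75, -375, -1875]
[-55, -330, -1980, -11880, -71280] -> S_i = -55*6^i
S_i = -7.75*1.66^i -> [-7.75, -12.86, -21.36, -35.45, -58.85]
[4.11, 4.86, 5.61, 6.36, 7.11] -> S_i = 4.11 + 0.75*i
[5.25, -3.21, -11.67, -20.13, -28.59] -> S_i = 5.25 + -8.46*i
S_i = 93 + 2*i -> [93, 95, 97, 99, 101]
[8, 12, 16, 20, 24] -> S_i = 8 + 4*i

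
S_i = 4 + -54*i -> [4, -50, -104, -158, -212]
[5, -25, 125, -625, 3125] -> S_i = 5*-5^i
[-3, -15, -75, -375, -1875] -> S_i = -3*5^i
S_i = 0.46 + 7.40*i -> [0.46, 7.86, 15.26, 22.66, 30.06]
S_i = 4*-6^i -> [4, -24, 144, -864, 5184]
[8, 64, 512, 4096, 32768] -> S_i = 8*8^i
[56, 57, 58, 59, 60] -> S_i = 56 + 1*i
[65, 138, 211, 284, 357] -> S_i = 65 + 73*i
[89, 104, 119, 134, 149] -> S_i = 89 + 15*i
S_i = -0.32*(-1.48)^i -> [-0.32, 0.47, -0.7, 1.04, -1.54]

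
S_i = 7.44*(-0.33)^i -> [7.44, -2.46, 0.81, -0.27, 0.09]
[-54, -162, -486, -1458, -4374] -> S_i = -54*3^i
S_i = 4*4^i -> [4, 16, 64, 256, 1024]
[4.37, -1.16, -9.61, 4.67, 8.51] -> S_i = Random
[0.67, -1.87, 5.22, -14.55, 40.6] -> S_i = 0.67*(-2.79)^i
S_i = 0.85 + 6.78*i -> [0.85, 7.63, 14.41, 21.19, 27.97]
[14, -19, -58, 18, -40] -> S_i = Random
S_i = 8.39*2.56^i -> [8.39, 21.48, 54.98, 140.76, 360.35]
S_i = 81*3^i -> [81, 243, 729, 2187, 6561]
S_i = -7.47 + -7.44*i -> [-7.47, -14.91, -22.35, -29.79, -37.23]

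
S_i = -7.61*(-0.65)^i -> [-7.61, 4.95, -3.22, 2.09, -1.36]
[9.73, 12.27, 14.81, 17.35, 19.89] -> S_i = 9.73 + 2.54*i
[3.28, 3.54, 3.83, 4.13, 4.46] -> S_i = 3.28*1.08^i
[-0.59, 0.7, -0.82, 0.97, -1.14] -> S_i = -0.59*(-1.18)^i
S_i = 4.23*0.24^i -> [4.23, 1.02, 0.24, 0.06, 0.01]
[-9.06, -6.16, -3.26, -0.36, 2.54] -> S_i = -9.06 + 2.90*i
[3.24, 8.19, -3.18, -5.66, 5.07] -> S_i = Random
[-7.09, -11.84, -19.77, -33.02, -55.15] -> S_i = -7.09*1.67^i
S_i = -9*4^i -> [-9, -36, -144, -576, -2304]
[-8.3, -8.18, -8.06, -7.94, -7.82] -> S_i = -8.30 + 0.12*i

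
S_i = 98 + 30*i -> [98, 128, 158, 188, 218]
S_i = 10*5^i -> [10, 50, 250, 1250, 6250]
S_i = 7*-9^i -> [7, -63, 567, -5103, 45927]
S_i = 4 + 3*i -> [4, 7, 10, 13, 16]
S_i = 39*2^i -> [39, 78, 156, 312, 624]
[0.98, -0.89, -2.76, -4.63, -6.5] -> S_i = 0.98 + -1.87*i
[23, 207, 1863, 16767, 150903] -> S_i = 23*9^i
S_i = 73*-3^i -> [73, -219, 657, -1971, 5913]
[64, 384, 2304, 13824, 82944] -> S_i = 64*6^i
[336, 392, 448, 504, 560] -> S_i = 336 + 56*i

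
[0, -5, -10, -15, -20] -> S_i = 0 + -5*i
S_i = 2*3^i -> [2, 6, 18, 54, 162]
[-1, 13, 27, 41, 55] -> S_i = -1 + 14*i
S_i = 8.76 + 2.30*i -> [8.76, 11.06, 13.36, 15.66, 17.96]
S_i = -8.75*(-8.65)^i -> [-8.75, 75.69, -654.7, 5663.13, -48986.06]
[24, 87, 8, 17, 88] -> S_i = Random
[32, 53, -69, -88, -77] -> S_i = Random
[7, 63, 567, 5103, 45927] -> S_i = 7*9^i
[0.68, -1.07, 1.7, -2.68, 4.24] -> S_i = 0.68*(-1.58)^i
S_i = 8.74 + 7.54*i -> [8.74, 16.28, 23.82, 31.36, 38.9]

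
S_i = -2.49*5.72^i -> [-2.49, -14.24, -81.47, -466.0, -2665.53]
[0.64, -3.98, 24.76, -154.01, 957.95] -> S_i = 0.64*(-6.22)^i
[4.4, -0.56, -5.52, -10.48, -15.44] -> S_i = 4.40 + -4.96*i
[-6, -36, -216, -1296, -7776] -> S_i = -6*6^i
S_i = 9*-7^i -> [9, -63, 441, -3087, 21609]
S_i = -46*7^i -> [-46, -322, -2254, -15778, -110446]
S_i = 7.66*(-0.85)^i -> [7.66, -6.51, 5.53, -4.7, 4.0]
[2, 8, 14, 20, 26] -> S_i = 2 + 6*i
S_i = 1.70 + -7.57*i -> [1.7, -5.87, -13.44, -21.01, -28.58]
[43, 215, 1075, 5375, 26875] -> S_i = 43*5^i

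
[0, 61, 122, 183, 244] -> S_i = 0 + 61*i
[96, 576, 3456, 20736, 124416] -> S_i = 96*6^i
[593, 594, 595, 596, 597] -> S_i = 593 + 1*i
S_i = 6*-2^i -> [6, -12, 24, -48, 96]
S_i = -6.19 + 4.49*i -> [-6.19, -1.7, 2.79, 7.28, 11.77]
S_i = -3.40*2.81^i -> [-3.4, -9.55, -26.85, -75.44, -211.98]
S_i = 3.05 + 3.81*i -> [3.05, 6.86, 10.67, 14.48, 18.29]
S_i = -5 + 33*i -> [-5, 28, 61, 94, 127]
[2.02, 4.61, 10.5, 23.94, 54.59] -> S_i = 2.02*2.28^i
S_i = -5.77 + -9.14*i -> [-5.77, -14.91, -24.05, -33.19, -42.33]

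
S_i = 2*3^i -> [2, 6, 18, 54, 162]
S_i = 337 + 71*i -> [337, 408, 479, 550, 621]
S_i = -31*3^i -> [-31, -93, -279, -837, -2511]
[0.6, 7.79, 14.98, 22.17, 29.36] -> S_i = 0.60 + 7.19*i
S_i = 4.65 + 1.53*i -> [4.65, 6.18, 7.71, 9.24, 10.77]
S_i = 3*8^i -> [3, 24, 192, 1536, 12288]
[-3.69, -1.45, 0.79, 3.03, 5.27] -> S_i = -3.69 + 2.24*i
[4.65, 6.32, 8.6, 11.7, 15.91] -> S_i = 4.65*1.36^i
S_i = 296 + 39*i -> [296, 335, 374, 413, 452]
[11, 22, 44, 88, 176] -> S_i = 11*2^i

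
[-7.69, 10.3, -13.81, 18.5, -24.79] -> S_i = -7.69*(-1.34)^i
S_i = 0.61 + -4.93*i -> [0.61, -4.32, -9.25, -14.18, -19.11]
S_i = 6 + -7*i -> [6, -1, -8, -15, -22]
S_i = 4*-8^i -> [4, -32, 256, -2048, 16384]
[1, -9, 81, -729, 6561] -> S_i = 1*-9^i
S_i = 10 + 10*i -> [10, 20, 30, 40, 50]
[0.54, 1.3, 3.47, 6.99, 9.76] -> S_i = Random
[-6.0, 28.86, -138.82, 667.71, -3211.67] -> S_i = -6.00*(-4.81)^i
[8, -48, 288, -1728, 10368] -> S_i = 8*-6^i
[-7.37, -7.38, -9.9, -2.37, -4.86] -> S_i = Random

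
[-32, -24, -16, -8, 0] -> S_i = -32 + 8*i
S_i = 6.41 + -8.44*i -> [6.41, -2.03, -10.47, -18.91, -27.35]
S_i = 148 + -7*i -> [148, 141, 134, 127, 120]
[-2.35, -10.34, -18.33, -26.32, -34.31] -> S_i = -2.35 + -7.99*i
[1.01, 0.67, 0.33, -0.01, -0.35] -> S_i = 1.01 + -0.34*i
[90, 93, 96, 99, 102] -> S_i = 90 + 3*i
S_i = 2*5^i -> [2, 10, 50, 250, 1250]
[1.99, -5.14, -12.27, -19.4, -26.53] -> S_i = 1.99 + -7.13*i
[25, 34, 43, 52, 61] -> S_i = 25 + 9*i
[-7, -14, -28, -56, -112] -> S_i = -7*2^i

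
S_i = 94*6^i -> [94, 564, 3384, 20304, 121824]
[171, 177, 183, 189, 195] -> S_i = 171 + 6*i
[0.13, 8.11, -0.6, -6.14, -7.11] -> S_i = Random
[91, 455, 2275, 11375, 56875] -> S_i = 91*5^i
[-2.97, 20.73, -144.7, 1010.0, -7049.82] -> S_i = -2.97*(-6.98)^i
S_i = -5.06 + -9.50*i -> [-5.06, -14.56, -24.06, -33.56, -43.06]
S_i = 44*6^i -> [44, 264, 1584, 9504, 57024]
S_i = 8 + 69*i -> [8, 77, 146, 215, 284]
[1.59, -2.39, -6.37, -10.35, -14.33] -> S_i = 1.59 + -3.98*i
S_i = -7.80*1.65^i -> [-7.8, -12.87, -21.24, -35.04, -57.81]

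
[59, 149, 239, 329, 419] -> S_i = 59 + 90*i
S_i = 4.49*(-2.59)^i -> [4.49, -11.63, 30.12, -78.01, 202.04]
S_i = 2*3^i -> [2, 6, 18, 54, 162]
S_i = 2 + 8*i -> [2, 10, 18, 26, 34]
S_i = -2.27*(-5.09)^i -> [-2.27, 11.55, -58.81, 299.35, -1523.69]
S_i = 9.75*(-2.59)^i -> [9.75, -25.25, 65.4, -169.4, 438.74]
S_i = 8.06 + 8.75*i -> [8.06, 16.81, 25.56, 34.31, 43.06]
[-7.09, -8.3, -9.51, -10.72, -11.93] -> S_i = -7.09 + -1.21*i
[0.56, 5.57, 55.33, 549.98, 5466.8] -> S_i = 0.56*9.94^i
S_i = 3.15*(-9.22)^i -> [3.15, -29.04, 267.78, -2468.9, 22763.25]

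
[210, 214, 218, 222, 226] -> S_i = 210 + 4*i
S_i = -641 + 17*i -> [-641, -624, -607, -590, -573]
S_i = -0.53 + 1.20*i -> [-0.53, 0.67, 1.87, 3.07, 4.27]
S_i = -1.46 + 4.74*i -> [-1.46, 3.28, 8.02, 12.76, 17.5]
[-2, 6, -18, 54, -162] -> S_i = -2*-3^i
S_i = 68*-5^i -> [68, -340, 1700, -8500, 42500]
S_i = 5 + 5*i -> [5, 10, 15, 20, 25]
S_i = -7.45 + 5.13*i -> [-7.45, -2.32, 2.81, 7.94, 13.07]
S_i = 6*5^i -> [6, 30, 150, 750, 3750]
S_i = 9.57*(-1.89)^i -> [9.57, -18.09, 34.18, -64.61, 122.11]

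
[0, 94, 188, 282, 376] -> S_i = 0 + 94*i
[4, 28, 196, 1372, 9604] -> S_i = 4*7^i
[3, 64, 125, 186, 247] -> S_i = 3 + 61*i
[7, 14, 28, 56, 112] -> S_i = 7*2^i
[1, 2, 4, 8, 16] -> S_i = 1*2^i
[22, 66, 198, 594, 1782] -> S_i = 22*3^i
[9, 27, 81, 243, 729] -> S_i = 9*3^i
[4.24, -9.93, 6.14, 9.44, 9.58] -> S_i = Random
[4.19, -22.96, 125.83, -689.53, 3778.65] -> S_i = 4.19*(-5.48)^i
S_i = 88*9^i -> [88, 792, 7128, 64152, 577368]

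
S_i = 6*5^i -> [6, 30, 150, 750, 3750]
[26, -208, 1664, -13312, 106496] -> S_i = 26*-8^i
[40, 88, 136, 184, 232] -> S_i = 40 + 48*i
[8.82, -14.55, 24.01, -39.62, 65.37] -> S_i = 8.82*(-1.65)^i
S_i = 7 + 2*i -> [7, 9, 11, 13, 15]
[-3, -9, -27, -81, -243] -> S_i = -3*3^i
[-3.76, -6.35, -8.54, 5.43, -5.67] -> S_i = Random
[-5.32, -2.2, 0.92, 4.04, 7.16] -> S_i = -5.32 + 3.12*i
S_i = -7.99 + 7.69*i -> [-7.99, -0.3, 7.39, 15.08, 22.77]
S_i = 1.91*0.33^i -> [1.91, 0.63, 0.21, 0.07, 0.02]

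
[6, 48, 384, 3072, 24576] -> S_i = 6*8^i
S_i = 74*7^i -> [74, 518, 3626, 25382, 177674]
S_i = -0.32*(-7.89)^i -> [-0.32, 2.52, -19.92, 157.17, -1240.1]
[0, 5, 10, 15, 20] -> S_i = 0 + 5*i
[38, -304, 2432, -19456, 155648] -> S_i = 38*-8^i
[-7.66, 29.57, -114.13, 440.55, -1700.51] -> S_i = -7.66*(-3.86)^i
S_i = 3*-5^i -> [3, -15, 75, -375, 1875]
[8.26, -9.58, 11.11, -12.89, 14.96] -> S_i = 8.26*(-1.16)^i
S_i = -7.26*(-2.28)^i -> [-7.26, 16.55, -37.74, 86.05, -196.19]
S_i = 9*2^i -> [9, 18, 36, 72, 144]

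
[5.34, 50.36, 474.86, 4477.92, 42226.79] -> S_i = 5.34*9.43^i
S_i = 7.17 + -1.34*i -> [7.17, 5.83, 4.49, 3.15, 1.81]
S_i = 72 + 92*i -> [72, 164, 256, 348, 440]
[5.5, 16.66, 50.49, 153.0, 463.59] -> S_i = 5.50*3.03^i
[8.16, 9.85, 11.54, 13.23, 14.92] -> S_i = 8.16 + 1.69*i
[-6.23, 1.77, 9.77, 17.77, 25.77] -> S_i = -6.23 + 8.00*i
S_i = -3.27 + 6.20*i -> [-3.27, 2.93, 9.13, 15.33, 21.53]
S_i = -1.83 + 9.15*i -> [-1.83, 7.32, 16.47, 25.62, 34.77]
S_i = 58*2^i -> [58, 116, 232, 464, 928]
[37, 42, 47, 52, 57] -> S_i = 37 + 5*i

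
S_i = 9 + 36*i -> [9, 45, 81, 117, 153]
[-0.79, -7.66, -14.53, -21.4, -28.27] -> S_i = -0.79 + -6.87*i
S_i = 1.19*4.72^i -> [1.19, 5.62, 26.51, 125.13, 590.63]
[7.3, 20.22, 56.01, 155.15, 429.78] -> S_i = 7.30*2.77^i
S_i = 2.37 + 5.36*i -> [2.37, 7.73, 13.09, 18.45, 23.81]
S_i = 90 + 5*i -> [90, 95, 100, 105, 110]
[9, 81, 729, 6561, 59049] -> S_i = 9*9^i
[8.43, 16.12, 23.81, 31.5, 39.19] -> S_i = 8.43 + 7.69*i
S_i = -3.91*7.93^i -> [-3.91, -31.01, -245.88, -1949.83, -15462.14]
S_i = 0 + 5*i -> [0, 5, 10, 15, 20]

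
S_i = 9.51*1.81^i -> [9.51, 17.21, 31.16, 56.39, 102.07]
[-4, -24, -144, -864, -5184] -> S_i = -4*6^i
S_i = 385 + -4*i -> [385, 381, 377, 373, 369]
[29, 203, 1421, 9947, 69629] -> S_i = 29*7^i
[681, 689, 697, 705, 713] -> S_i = 681 + 8*i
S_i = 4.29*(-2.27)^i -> [4.29, -9.74, 22.11, -50.18, 113.91]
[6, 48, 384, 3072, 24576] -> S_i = 6*8^i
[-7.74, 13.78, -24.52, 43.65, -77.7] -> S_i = -7.74*(-1.78)^i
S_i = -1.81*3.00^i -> [-1.81, -5.43, -16.29, -48.87, -146.61]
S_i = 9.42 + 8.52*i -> [9.42, 17.94, 26.46, 34.98, 43.5]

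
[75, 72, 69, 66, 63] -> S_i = 75 + -3*i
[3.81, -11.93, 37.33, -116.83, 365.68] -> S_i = 3.81*(-3.13)^i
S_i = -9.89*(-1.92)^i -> [-9.89, 18.99, -36.46, 70.0, -134.4]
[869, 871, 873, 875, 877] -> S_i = 869 + 2*i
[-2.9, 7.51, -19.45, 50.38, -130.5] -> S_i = -2.90*(-2.59)^i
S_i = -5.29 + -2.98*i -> [-5.29, -8.27, -11.25, -14.23, -17.21]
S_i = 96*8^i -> [96, 768, 6144, 49152, 393216]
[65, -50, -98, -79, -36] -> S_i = Random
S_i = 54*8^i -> [54, 432, 3456, 27648, 221184]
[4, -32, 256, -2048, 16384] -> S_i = 4*-8^i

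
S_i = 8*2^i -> [8, 16, 32, 64, 128]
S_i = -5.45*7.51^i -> [-5.45, -40.93, -307.38, -2308.43, -17336.29]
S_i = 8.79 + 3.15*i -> [8.79, 11.94, 15.09, 18.24, 21.39]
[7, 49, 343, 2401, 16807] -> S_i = 7*7^i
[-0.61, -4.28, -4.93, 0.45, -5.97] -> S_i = Random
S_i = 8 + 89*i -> [8, 97, 186, 275, 364]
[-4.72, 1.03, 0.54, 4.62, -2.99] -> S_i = Random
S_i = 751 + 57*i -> [751, 808, 865, 922, 979]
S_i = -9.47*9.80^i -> [-9.47, -92.81, -909.5, -8913.09, -87348.26]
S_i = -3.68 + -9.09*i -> [-3.68, -12.77, -21.86, -30.95, -40.04]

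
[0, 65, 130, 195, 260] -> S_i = 0 + 65*i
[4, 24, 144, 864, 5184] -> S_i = 4*6^i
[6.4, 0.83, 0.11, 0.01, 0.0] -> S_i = 6.40*0.13^i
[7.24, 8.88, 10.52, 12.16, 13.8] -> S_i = 7.24 + 1.64*i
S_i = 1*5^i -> [1, 5, 25, 125, 625]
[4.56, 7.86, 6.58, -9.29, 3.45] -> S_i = Random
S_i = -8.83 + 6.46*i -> [-8.83, -2.37, 4.09, 10.55, 17.01]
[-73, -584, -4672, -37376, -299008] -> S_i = -73*8^i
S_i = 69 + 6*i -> [69, 75, 81, 87, 93]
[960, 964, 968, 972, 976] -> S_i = 960 + 4*i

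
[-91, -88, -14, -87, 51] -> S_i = Random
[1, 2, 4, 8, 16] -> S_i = 1*2^i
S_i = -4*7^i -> [-4, -28, -196, -1372, -9604]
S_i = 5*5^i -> [5, 25, 125, 625, 3125]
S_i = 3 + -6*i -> [3, -3, -9, -15, -21]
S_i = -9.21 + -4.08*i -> [-9.21, -13.29, -17.37, -21.45, -25.53]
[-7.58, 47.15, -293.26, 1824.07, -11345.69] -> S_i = -7.58*(-6.22)^i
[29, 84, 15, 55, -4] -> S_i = Random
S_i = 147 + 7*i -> [147, 154, 161, 168, 175]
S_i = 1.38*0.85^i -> [1.38, 1.17, 1.0, 0.85, 0.72]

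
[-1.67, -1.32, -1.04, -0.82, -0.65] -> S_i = -1.67*0.79^i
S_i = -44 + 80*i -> [-44, 36, 116, 196, 276]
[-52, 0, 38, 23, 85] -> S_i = Random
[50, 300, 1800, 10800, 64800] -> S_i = 50*6^i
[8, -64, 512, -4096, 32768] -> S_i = 8*-8^i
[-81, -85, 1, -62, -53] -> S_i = Random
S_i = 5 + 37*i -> [5, 42, 79, 116, 153]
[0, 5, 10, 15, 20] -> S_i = 0 + 5*i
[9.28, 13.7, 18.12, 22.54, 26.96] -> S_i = 9.28 + 4.42*i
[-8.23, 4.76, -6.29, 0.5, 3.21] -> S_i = Random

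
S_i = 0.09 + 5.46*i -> [0.09, 5.55, 11.01, 16.47, 21.93]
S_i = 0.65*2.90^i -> [0.65, 1.88, 5.47, 15.85, 45.97]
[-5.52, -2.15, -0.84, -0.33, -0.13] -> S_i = -5.52*0.39^i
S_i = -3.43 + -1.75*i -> [-3.43, -5.18, -6.93, -8.68, -10.43]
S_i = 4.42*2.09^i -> [4.42, 9.24, 19.31, 40.35, 84.33]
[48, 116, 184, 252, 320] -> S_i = 48 + 68*i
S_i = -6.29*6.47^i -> [-6.29, -40.7, -263.31, -1703.58, -11022.19]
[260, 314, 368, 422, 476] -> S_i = 260 + 54*i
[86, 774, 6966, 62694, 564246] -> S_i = 86*9^i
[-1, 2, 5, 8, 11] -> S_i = -1 + 3*i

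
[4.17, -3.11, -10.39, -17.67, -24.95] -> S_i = 4.17 + -7.28*i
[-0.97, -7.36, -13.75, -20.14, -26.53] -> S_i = -0.97 + -6.39*i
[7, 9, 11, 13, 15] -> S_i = 7 + 2*i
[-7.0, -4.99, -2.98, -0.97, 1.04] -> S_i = -7.00 + 2.01*i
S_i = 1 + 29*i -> [1, 30, 59, 88, 117]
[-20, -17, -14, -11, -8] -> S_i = -20 + 3*i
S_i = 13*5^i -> [13, 65, 325, 1625, 8125]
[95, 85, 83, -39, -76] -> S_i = Random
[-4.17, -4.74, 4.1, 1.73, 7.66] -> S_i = Random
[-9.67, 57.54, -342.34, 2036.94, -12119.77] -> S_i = -9.67*(-5.95)^i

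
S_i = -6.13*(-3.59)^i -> [-6.13, 22.01, -79.0, 283.62, -1018.21]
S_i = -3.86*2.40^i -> [-3.86, -9.26, -22.23, -53.36, -128.07]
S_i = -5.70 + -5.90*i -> [-5.7, -11.6, -17.5, -23.4, -29.3]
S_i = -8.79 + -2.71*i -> [-8.79, -11.5, -14.21, -16.92, -19.63]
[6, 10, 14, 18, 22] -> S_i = 6 + 4*i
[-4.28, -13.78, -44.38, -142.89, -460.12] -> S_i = -4.28*3.22^i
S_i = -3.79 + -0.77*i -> [-3.79, -4.56, -5.33, -6.1, -6.87]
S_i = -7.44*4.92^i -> [-7.44, -36.6, -180.1, -886.07, -4359.47]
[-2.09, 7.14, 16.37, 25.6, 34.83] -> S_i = -2.09 + 9.23*i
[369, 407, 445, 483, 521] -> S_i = 369 + 38*i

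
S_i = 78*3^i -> [78, 234, 702, 2106, 6318]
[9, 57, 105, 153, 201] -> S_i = 9 + 48*i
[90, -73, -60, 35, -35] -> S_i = Random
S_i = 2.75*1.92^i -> [2.75, 5.28, 10.14, 19.46, 37.37]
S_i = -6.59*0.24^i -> [-6.59, -1.58, -0.38, -0.09, -0.02]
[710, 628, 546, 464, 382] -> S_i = 710 + -82*i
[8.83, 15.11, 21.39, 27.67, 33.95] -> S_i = 8.83 + 6.28*i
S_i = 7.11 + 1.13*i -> [7.11, 8.24, 9.37, 10.5, 11.63]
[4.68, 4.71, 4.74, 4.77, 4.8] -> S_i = 4.68 + 0.03*i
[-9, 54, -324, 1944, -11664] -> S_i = -9*-6^i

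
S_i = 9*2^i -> [9, 18, 36, 72, 144]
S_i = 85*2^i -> [85, 170, 340, 680, 1360]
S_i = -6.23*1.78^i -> [-6.23, -11.09, -19.74, -35.14, -62.54]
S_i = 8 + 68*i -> [8, 76, 144, 212, 280]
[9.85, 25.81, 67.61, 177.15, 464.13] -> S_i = 9.85*2.62^i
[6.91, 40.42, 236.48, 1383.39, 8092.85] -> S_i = 6.91*5.85^i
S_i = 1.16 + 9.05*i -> [1.16, 10.21, 19.26, 28.31, 37.36]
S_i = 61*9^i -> [61, 549, 4941, 44469, 400221]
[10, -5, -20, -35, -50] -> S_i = 10 + -15*i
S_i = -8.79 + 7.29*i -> [-8.79, -1.5, 5.79, 13.08, 20.37]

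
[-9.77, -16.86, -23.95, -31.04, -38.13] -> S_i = -9.77 + -7.09*i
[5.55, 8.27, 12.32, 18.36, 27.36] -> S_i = 5.55*1.49^i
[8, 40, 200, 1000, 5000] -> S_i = 8*5^i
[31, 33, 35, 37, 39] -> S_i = 31 + 2*i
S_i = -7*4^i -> [-7, -28, -112, -448, -1792]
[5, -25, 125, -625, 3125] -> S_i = 5*-5^i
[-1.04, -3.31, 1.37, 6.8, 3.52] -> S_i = Random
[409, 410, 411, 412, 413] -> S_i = 409 + 1*i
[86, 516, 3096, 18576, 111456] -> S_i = 86*6^i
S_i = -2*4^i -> [-2, -8, -32, -128, -512]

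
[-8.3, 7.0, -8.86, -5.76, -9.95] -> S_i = Random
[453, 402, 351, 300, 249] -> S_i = 453 + -51*i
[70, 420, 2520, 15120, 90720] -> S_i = 70*6^i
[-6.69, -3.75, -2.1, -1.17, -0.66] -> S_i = -6.69*0.56^i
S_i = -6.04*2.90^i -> [-6.04, -17.52, -50.8, -147.31, -427.2]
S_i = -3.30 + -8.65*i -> [-3.3, -11.95, -20.6, -29.25, -37.9]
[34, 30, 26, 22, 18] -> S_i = 34 + -4*i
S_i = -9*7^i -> [-9, -63, -441, -3087, -21609]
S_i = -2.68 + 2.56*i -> [-2.68, -0.12, 2.44, 5.0, 7.56]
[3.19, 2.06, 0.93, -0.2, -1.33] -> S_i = 3.19 + -1.13*i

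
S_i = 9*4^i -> [9, 36, 144, 576, 2304]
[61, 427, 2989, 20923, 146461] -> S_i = 61*7^i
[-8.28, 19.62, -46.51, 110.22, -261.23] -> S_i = -8.28*(-2.37)^i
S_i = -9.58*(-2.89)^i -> [-9.58, 27.69, -80.01, 231.24, -668.28]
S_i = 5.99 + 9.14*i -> [5.99, 15.13, 24.27, 33.41, 42.55]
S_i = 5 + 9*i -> [5, 14, 23, 32, 41]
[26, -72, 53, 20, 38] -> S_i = Random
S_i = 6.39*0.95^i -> [6.39, 6.07, 5.77, 5.48, 5.2]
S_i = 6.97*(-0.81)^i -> [6.97, -5.65, 4.57, -3.7, 3.0]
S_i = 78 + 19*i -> [78, 97, 116, 135, 154]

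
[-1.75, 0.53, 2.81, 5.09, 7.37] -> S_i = -1.75 + 2.28*i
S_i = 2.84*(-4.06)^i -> [2.84, -11.53, 46.81, -190.06, 771.65]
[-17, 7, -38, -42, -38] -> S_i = Random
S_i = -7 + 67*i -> [-7, 60, 127, 194, 261]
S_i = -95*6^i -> [-95, -570, -3420, -20520, -123120]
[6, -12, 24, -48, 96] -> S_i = 6*-2^i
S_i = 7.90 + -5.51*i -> [7.9, 2.39, -3.12, -8.63, -14.14]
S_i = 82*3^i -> [82, 246, 738, 2214, 6642]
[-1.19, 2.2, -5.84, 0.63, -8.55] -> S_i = Random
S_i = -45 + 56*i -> [-45, 11, 67, 123, 179]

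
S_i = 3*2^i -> [3, 6, 12, 24, 48]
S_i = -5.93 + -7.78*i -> [-5.93, -13.71, -21.49, -29.27, -37.05]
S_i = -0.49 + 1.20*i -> [-0.49, 0.71, 1.91, 3.11, 4.31]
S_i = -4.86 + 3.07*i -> [-4.86, -1.79, 1.28, 4.35, 7.42]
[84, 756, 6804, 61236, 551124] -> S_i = 84*9^i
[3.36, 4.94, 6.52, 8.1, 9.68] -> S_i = 3.36 + 1.58*i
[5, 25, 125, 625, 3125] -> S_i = 5*5^i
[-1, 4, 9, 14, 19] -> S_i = -1 + 5*i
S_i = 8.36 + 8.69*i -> [8.36, 17.05, 25.74, 34.43, 43.12]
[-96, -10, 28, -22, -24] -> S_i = Random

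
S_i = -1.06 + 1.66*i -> [-1.06, 0.6, 2.26, 3.92, 5.58]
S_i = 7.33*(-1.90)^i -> [7.33, -13.93, 26.46, -50.28, 95.53]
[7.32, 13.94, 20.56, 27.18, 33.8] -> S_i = 7.32 + 6.62*i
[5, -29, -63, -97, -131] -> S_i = 5 + -34*i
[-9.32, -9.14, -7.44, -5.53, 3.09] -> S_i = Random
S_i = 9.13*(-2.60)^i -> [9.13, -23.74, 61.72, -160.47, 417.22]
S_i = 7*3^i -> [7, 21, 63, 189, 567]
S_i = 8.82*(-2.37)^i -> [8.82, -20.9, 49.54, -117.41, 278.27]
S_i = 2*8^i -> [2, 16, 128, 1024, 8192]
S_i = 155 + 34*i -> [155, 189, 223, 257, 291]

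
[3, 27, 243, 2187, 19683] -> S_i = 3*9^i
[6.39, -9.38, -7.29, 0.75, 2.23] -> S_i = Random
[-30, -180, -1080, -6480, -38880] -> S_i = -30*6^i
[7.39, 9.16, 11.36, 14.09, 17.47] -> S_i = 7.39*1.24^i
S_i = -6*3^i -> [-6, -18, -54, -162, -486]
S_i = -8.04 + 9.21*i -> [-8.04, 1.17, 10.38, 19.59, 28.8]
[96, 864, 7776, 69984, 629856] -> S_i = 96*9^i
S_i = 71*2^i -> [71, 142, 284, 568, 1136]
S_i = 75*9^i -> [75, 675, 6075, 54675, 492075]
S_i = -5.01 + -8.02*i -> [-5.01, -13.03, -21.05, -29.07, -37.09]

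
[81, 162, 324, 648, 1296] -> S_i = 81*2^i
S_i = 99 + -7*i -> [99, 92, 85, 78, 71]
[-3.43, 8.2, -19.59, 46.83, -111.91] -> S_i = -3.43*(-2.39)^i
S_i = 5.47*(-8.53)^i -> [5.47, -46.66, 398.0, -3394.96, 28958.99]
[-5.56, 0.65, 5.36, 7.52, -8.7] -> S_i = Random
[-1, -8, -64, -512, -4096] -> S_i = -1*8^i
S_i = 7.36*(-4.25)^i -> [7.36, -31.28, 132.94, -565.0, 2401.23]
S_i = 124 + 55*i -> [124, 179, 234, 289, 344]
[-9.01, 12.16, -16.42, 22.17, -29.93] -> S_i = -9.01*(-1.35)^i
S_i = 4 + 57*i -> [4, 61, 118, 175, 232]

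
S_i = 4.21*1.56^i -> [4.21, 6.57, 10.25, 15.98, 24.93]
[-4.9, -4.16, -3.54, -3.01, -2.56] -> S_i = -4.90*0.85^i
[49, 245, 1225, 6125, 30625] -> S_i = 49*5^i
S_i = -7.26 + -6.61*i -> [-7.26, -13.87, -20.48, -27.09, -33.7]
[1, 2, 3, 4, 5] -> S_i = 1 + 1*i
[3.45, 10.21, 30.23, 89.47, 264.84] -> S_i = 3.45*2.96^i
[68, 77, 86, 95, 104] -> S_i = 68 + 9*i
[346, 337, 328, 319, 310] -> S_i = 346 + -9*i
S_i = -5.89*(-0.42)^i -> [-5.89, 2.47, -1.04, 0.44, -0.18]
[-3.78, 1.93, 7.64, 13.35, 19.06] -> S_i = -3.78 + 5.71*i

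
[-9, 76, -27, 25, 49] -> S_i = Random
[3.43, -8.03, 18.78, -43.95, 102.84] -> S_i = 3.43*(-2.34)^i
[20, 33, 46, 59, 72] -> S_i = 20 + 13*i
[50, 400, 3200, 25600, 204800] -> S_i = 50*8^i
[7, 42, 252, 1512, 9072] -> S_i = 7*6^i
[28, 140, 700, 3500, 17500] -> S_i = 28*5^i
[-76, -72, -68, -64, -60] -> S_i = -76 + 4*i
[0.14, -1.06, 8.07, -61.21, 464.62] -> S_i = 0.14*(-7.59)^i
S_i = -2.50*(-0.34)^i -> [-2.5, 0.85, -0.29, 0.1, -0.03]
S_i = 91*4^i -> [91, 364, 1456, 5824, 23296]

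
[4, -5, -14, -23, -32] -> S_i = 4 + -9*i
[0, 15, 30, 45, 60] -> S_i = 0 + 15*i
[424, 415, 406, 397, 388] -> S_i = 424 + -9*i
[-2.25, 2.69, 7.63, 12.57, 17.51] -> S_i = -2.25 + 4.94*i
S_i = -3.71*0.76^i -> [-3.71, -2.82, -2.14, -1.63, -1.24]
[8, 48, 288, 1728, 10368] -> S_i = 8*6^i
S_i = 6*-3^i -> [6, -18, 54, -162, 486]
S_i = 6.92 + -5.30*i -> [6.92, 1.62, -3.68, -8.98, -14.28]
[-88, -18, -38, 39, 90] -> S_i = Random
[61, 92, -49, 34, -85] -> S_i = Random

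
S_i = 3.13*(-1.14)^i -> [3.13, -3.57, 4.07, -4.64, 5.29]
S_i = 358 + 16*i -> [358, 374, 390, 406, 422]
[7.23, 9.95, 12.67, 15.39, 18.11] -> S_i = 7.23 + 2.72*i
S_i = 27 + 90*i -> [27, 117, 207, 297, 387]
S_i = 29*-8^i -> [29, -232, 1856, -14848, 118784]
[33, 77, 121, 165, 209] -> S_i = 33 + 44*i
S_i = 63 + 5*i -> [63, 68, 73, 78, 83]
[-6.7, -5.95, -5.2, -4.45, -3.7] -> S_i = -6.70 + 0.75*i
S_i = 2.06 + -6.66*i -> [2.06, -4.6, -11.26, -17.92, -24.58]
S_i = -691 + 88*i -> [-691, -603, -515, -427, -339]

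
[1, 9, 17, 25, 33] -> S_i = 1 + 8*i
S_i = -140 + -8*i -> [-140, -148, -156, -164, -172]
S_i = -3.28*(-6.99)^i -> [-3.28, 22.93, -160.26, 1120.23, -7830.37]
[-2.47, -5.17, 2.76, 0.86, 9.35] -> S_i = Random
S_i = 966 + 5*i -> [966, 971, 976, 981, 986]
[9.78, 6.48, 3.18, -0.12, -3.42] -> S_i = 9.78 + -3.30*i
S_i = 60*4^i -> [60, 240, 960, 3840, 15360]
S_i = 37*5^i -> [37, 185, 925, 4625, 23125]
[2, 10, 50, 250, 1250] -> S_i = 2*5^i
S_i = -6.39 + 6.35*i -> [-6.39, -0.04, 6.31, 12.66, 19.01]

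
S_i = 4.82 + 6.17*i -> [4.82, 10.99, 17.16, 23.33, 29.5]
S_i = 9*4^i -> [9, 36, 144, 576, 2304]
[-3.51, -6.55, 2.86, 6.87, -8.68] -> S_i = Random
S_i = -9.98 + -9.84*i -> [-9.98, -19.82, -29.66, -39.5, -49.34]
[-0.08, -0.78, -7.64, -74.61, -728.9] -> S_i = -0.08*9.77^i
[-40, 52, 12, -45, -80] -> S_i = Random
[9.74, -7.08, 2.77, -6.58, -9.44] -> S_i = Random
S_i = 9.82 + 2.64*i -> [9.82, 12.46, 15.1, 17.74, 20.38]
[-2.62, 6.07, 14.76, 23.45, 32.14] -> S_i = -2.62 + 8.69*i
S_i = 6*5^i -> [6, 30, 150, 750, 3750]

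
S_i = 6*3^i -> [6, 18, 54, 162, 486]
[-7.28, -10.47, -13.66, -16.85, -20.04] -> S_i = -7.28 + -3.19*i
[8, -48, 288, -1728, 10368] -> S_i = 8*-6^i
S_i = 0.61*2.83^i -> [0.61, 1.73, 4.89, 13.83, 39.13]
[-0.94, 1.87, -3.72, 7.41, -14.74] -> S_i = -0.94*(-1.99)^i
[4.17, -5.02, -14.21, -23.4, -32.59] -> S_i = 4.17 + -9.19*i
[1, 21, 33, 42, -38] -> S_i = Random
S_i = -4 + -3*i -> [-4, -7, -10, -13, -16]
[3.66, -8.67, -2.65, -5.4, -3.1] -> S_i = Random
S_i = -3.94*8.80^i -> [-3.94, -34.67, -305.11, -2685.0, -23628.0]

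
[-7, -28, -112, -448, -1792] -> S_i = -7*4^i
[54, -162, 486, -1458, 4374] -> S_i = 54*-3^i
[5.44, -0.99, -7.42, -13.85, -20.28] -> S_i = 5.44 + -6.43*i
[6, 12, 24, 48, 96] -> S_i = 6*2^i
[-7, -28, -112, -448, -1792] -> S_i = -7*4^i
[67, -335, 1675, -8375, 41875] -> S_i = 67*-5^i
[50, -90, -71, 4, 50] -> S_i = Random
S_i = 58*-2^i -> [58, -116, 232, -464, 928]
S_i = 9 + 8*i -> [9, 17, 25, 33, 41]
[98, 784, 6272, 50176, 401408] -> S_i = 98*8^i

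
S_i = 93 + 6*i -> [93, 99, 105, 111, 117]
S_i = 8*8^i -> [8, 64, 512, 4096, 32768]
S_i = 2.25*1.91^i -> [2.25, 4.3, 8.21, 15.68, 29.94]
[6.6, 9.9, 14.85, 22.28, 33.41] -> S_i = 6.60*1.50^i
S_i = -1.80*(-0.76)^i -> [-1.8, 1.37, -1.04, 0.79, -0.6]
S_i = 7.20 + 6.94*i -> [7.2, 14.14, 21.08, 28.02, 34.96]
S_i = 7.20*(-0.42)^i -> [7.2, -3.02, 1.27, -0.53, 0.22]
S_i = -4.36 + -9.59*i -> [-4.36, -13.95, -23.54, -33.13, -42.72]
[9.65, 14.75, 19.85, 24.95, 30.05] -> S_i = 9.65 + 5.10*i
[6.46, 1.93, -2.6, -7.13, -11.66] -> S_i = 6.46 + -4.53*i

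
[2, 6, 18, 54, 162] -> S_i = 2*3^i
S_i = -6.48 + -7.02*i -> [-6.48, -13.5, -20.52, -27.54, -34.56]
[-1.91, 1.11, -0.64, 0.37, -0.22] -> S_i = -1.91*(-0.58)^i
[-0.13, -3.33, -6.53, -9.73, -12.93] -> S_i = -0.13 + -3.20*i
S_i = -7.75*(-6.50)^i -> [-7.75, 50.38, -327.44, 2128.34, -13834.23]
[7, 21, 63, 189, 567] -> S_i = 7*3^i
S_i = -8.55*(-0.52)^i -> [-8.55, 4.45, -2.31, 1.2, -0.63]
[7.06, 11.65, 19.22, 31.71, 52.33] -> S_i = 7.06*1.65^i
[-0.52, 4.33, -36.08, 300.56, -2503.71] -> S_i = -0.52*(-8.33)^i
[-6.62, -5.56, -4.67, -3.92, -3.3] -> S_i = -6.62*0.84^i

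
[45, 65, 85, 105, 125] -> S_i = 45 + 20*i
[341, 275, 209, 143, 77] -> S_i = 341 + -66*i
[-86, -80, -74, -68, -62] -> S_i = -86 + 6*i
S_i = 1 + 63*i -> [1, 64, 127, 190, 253]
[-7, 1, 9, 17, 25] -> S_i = -7 + 8*i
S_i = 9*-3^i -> [9, -27, 81, -243, 729]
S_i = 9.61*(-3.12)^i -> [9.61, -29.98, 93.55, -291.87, 910.63]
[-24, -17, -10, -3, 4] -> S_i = -24 + 7*i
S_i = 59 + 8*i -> [59, 67, 75, 83, 91]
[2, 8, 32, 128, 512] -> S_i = 2*4^i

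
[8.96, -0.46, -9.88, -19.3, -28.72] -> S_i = 8.96 + -9.42*i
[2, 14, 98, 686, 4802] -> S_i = 2*7^i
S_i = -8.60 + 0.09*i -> [-8.6, -8.51, -8.42, -8.33, -8.24]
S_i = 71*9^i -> [71, 639, 5751, 51759, 465831]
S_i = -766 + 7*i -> [-766, -759, -752, -745, -738]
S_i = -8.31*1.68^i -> [-8.31, -13.96, -23.45, -39.4, -66.2]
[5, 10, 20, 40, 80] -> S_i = 5*2^i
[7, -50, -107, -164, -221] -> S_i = 7 + -57*i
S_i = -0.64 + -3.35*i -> [-0.64, -3.99, -7.34, -10.69, -14.04]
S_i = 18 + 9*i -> [18, 27, 36, 45, 54]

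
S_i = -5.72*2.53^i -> [-5.72, -14.47, -36.61, -92.63, -234.36]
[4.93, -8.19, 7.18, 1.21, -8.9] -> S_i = Random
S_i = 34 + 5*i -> [34, 39, 44, 49, 54]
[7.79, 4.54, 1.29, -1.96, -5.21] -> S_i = 7.79 + -3.25*i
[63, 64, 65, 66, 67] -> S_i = 63 + 1*i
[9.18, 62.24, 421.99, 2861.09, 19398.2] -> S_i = 9.18*6.78^i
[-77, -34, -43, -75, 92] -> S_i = Random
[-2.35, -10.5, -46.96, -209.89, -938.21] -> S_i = -2.35*4.47^i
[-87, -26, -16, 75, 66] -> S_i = Random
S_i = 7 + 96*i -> [7, 103, 199, 295, 391]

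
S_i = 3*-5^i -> [3, -15, 75, -375, 1875]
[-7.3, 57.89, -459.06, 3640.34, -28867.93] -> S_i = -7.30*(-7.93)^i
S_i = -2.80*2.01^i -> [-2.8, -5.63, -11.31, -22.74, -45.7]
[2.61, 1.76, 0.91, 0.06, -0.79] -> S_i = 2.61 + -0.85*i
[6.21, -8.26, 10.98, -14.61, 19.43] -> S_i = 6.21*(-1.33)^i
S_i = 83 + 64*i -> [83, 147, 211, 275, 339]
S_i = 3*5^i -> [3, 15, 75, 375, 1875]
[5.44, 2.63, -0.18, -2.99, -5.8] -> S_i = 5.44 + -2.81*i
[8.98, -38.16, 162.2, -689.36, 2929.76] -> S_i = 8.98*(-4.25)^i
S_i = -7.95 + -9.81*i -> [-7.95, -17.76, -27.57, -37.38, -47.19]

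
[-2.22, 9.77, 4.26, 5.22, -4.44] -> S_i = Random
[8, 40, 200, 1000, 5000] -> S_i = 8*5^i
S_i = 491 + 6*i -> [491, 497, 503, 509, 515]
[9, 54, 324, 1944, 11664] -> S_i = 9*6^i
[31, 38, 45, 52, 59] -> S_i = 31 + 7*i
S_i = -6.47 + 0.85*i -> [-6.47, -5.62, -4.77, -3.92, -3.07]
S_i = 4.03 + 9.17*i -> [4.03, 13.2, 22.37, 31.54, 40.71]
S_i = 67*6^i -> [67, 402, 2412, 14472, 86832]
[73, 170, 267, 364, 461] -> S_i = 73 + 97*i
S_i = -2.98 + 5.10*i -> [-2.98, 2.12, 7.22, 12.32, 17.42]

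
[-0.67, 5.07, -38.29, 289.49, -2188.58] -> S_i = -0.67*(-7.56)^i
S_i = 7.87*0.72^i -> [7.87, 5.67, 4.08, 2.94, 2.11]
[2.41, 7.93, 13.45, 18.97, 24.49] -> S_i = 2.41 + 5.52*i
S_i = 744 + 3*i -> [744, 747, 750, 753, 756]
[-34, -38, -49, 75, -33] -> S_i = Random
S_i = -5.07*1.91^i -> [-5.07, -9.68, -18.5, -35.33, -67.47]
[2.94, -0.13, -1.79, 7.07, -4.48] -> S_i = Random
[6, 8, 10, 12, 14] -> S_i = 6 + 2*i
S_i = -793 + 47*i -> [-793, -746, -699, -652, -605]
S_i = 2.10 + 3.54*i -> [2.1, 5.64, 9.18, 12.72, 16.26]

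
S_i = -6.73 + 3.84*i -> [-6.73, -2.89, 0.95, 4.79, 8.63]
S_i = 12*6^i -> [12, 72, 432, 2592, 15552]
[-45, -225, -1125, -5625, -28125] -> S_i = -45*5^i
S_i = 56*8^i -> [56, 448, 3584, 28672, 229376]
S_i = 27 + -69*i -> [27, -42, -111, -180, -249]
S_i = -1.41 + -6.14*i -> [-1.41, -7.55, -13.69, -19.83, -25.97]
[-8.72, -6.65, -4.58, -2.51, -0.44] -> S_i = -8.72 + 2.07*i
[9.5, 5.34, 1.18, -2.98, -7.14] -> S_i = 9.50 + -4.16*i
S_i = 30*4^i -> [30, 120, 480, 1920, 7680]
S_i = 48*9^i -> [48, 432, 3888, 34992, 314928]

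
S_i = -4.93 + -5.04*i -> [-4.93, -9.97, -15.01, -20.05, -25.09]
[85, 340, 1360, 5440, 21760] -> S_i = 85*4^i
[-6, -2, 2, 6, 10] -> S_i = -6 + 4*i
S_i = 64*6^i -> [64, 384, 2304, 13824, 82944]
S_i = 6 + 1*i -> [6, 7, 8, 9, 10]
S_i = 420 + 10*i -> [420, 430, 440, 450, 460]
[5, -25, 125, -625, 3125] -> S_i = 5*-5^i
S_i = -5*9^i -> [-5, -45, -405, -3645, -32805]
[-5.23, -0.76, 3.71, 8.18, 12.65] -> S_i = -5.23 + 4.47*i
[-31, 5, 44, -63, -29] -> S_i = Random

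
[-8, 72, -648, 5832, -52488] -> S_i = -8*-9^i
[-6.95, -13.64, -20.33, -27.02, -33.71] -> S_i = -6.95 + -6.69*i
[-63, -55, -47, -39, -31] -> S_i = -63 + 8*i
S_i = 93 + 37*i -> [93, 130, 167, 204, 241]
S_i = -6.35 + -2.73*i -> [-6.35, -9.08, -11.81, -14.54, -17.27]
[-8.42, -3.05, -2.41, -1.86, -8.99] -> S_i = Random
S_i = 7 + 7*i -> [7, 14, 21, 28, 35]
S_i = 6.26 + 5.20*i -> [6.26, 11.46, 16.66, 21.86, 27.06]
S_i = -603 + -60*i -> [-603, -663, -723, -783, -843]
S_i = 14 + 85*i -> [14, 99, 184, 269, 354]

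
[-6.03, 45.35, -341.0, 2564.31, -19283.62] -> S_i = -6.03*(-7.52)^i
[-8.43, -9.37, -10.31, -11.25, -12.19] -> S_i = -8.43 + -0.94*i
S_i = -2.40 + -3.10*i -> [-2.4, -5.5, -8.6, -11.7, -14.8]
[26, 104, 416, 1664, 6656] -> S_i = 26*4^i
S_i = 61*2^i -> [61, 122, 244, 488, 976]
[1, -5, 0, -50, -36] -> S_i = Random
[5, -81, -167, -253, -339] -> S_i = 5 + -86*i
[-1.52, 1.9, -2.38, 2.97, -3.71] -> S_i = -1.52*(-1.25)^i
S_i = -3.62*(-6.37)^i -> [-3.62, 23.06, -146.89, 935.68, -5960.28]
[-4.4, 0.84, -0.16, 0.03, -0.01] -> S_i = -4.40*(-0.19)^i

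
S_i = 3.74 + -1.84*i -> [3.74, 1.9, 0.06, -1.78, -3.62]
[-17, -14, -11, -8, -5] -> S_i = -17 + 3*i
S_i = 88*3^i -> [88, 264, 792, 2376, 7128]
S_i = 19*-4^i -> [19, -76, 304, -1216, 4864]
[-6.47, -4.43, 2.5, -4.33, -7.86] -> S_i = Random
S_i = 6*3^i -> [6, 18, 54, 162, 486]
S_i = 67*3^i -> [67, 201, 603, 1809, 5427]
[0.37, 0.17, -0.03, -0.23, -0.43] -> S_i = 0.37 + -0.20*i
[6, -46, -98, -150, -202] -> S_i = 6 + -52*i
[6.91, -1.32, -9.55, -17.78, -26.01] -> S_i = 6.91 + -8.23*i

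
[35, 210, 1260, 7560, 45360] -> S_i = 35*6^i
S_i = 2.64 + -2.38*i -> [2.64, 0.26, -2.12, -4.5, -6.88]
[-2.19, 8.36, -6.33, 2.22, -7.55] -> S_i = Random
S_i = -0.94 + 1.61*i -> [-0.94, 0.67, 2.28, 3.89, 5.5]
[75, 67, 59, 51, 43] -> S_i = 75 + -8*i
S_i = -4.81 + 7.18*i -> [-4.81, 2.37, 9.55, 16.73, 23.91]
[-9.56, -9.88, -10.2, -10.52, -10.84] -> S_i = -9.56 + -0.32*i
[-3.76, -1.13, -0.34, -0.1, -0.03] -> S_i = -3.76*0.30^i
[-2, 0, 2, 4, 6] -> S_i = -2 + 2*i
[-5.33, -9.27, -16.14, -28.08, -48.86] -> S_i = -5.33*1.74^i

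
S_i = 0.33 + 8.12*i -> [0.33, 8.45, 16.57, 24.69, 32.81]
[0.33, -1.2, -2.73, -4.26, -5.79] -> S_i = 0.33 + -1.53*i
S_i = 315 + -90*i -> [315, 225, 135, 45, -45]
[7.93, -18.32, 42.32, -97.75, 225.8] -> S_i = 7.93*(-2.31)^i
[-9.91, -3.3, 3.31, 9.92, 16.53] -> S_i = -9.91 + 6.61*i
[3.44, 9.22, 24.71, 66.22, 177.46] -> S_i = 3.44*2.68^i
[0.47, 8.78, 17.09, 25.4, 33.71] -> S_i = 0.47 + 8.31*i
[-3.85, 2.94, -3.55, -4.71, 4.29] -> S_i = Random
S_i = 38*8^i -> [38, 304, 2432, 19456, 155648]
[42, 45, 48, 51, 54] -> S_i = 42 + 3*i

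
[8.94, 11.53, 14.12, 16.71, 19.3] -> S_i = 8.94 + 2.59*i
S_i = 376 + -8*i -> [376, 368, 360, 352, 344]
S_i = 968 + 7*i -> [968, 975, 982, 989, 996]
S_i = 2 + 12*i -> [2, 14, 26, 38, 50]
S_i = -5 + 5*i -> [-5, 0, 5, 10, 15]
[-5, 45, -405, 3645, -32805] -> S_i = -5*-9^i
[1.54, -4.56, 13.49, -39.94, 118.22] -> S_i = 1.54*(-2.96)^i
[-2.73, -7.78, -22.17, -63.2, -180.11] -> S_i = -2.73*2.85^i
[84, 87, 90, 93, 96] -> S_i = 84 + 3*i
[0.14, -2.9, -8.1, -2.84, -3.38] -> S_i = Random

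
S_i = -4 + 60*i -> [-4, 56, 116, 176, 236]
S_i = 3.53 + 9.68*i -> [3.53, 13.21, 22.89, 32.57, 42.25]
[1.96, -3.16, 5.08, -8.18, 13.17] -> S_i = 1.96*(-1.61)^i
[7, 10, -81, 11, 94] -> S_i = Random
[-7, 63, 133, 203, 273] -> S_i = -7 + 70*i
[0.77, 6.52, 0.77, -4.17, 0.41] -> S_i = Random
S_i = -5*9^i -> [-5, -45, -405, -3645, -32805]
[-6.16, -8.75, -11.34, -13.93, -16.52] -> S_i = -6.16 + -2.59*i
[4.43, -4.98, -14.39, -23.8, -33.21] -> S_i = 4.43 + -9.41*i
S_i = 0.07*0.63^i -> [0.07, 0.04, 0.03, 0.02, 0.01]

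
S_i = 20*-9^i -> [20, -180, 1620, -14580, 131220]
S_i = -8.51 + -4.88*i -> [-8.51, -13.39, -18.27, -23.15, -28.03]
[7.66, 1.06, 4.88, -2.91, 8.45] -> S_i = Random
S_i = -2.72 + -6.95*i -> [-2.72, -9.67, -16.62, -23.57, -30.52]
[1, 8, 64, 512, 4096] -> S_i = 1*8^i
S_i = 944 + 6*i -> [944, 950, 956, 962, 968]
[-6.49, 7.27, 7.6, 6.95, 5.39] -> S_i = Random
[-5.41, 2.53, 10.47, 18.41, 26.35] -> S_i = -5.41 + 7.94*i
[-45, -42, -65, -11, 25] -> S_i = Random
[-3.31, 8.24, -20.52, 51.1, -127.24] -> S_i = -3.31*(-2.49)^i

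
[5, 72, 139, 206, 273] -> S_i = 5 + 67*i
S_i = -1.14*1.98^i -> [-1.14, -2.26, -4.47, -8.85, -17.52]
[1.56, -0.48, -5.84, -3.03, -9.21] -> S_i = Random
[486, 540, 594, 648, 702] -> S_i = 486 + 54*i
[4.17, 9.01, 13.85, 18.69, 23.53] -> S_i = 4.17 + 4.84*i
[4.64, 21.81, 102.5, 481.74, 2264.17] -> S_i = 4.64*4.70^i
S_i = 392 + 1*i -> [392, 393, 394, 395, 396]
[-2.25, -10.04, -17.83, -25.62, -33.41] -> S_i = -2.25 + -7.79*i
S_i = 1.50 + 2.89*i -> [1.5, 4.39, 7.28, 10.17, 13.06]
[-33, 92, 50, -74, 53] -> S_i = Random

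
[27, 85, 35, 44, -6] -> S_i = Random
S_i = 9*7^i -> [9, 63, 441, 3087, 21609]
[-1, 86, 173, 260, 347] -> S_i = -1 + 87*i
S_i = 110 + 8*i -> [110, 118, 126, 134, 142]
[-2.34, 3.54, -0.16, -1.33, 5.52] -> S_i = Random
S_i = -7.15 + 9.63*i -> [-7.15, 2.48, 12.11, 21.74, 31.37]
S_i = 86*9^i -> [86, 774, 6966, 62694, 564246]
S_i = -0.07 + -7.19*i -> [-0.07, -7.26, -14.45, -21.64, -28.83]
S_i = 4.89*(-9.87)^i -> [4.89, -48.26, 476.37, -4701.76, 46406.36]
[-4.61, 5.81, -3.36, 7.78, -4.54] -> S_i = Random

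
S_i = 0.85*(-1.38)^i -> [0.85, -1.17, 1.62, -2.23, 3.08]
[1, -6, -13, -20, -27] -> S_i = 1 + -7*i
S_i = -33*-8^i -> [-33, 264, -2112, 16896, -135168]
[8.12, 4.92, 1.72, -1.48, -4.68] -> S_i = 8.12 + -3.20*i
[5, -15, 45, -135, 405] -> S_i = 5*-3^i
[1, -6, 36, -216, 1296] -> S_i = 1*-6^i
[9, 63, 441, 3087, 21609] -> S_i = 9*7^i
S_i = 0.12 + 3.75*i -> [0.12, 3.87, 7.62, 11.37, 15.12]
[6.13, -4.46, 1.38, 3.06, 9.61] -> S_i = Random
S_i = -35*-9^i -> [-35, 315, -2835, 25515, -229635]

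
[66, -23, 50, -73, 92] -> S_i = Random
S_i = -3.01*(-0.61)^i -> [-3.01, 1.84, -1.12, 0.68, -0.42]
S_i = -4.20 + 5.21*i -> [-4.2, 1.01, 6.22, 11.43, 16.64]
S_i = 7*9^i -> [7, 63, 567, 5103, 45927]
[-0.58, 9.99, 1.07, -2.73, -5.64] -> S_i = Random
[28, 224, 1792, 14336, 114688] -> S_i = 28*8^i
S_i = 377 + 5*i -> [377, 382, 387, 392, 397]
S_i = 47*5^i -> [47, 235, 1175, 5875, 29375]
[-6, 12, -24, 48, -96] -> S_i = -6*-2^i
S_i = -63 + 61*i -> [-63, -2, 59, 120, 181]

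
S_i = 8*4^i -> [8, 32, 128, 512, 2048]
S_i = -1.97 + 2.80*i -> [-1.97, 0.83, 3.63, 6.43, 9.23]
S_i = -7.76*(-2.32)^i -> [-7.76, 18.0, -41.77, 96.9, -224.81]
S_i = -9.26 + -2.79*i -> [-9.26, -12.05, -14.84, -17.63, -20.42]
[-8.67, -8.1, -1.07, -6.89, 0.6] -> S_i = Random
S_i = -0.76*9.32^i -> [-0.76, -7.08, -66.02, -615.26, -5734.26]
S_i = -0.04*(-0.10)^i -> [-0.04, 0.0, -0.0, 0.0, -0.0]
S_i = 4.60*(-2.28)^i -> [4.6, -10.49, 23.91, -54.52, 124.31]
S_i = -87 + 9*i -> [-87, -78, -69, -60, -51]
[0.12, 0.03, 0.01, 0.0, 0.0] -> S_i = 0.12*0.29^i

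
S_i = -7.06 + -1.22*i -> [-7.06, -8.28, -9.5, -10.72, -11.94]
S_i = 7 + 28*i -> [7, 35, 63, 91, 119]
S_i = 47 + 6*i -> [47, 53, 59, 65, 71]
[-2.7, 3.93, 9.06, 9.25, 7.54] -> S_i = Random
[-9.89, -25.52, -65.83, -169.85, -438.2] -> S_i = -9.89*2.58^i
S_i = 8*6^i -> [8, 48, 288, 1728, 10368]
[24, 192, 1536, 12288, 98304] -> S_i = 24*8^i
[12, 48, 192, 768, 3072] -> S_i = 12*4^i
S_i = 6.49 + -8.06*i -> [6.49, -1.57, -9.63, -17.69, -25.75]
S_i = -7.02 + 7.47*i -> [-7.02, 0.45, 7.92, 15.39, 22.86]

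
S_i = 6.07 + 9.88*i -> [6.07, 15.95, 25.83, 35.71, 45.59]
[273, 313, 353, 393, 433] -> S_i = 273 + 40*i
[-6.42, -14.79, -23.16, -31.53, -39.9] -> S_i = -6.42 + -8.37*i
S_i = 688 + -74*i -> [688, 614, 540, 466, 392]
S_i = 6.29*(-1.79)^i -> [6.29, -11.26, 20.15, -36.08, 64.57]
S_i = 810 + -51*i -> [810, 759, 708, 657, 606]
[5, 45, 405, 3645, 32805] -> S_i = 5*9^i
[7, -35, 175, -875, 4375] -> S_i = 7*-5^i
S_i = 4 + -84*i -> [4, -80, -164, -248, -332]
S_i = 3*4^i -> [3, 12, 48, 192, 768]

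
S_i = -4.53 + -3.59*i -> [-4.53, -8.12, -11.71, -15.3, -18.89]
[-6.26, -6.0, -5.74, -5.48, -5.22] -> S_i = -6.26 + 0.26*i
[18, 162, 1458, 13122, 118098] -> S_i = 18*9^i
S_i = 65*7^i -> [65, 455, 3185, 22295, 156065]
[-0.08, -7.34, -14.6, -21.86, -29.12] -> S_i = -0.08 + -7.26*i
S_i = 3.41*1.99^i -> [3.41, 6.79, 13.5, 26.87, 53.48]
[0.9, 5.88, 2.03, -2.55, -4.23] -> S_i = Random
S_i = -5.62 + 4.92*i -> [-5.62, -0.7, 4.22, 9.14, 14.06]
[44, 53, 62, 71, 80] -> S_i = 44 + 9*i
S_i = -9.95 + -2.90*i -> [-9.95, -12.85, -15.75, -18.65, -21.55]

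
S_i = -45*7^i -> [-45, -315, -2205, -15435, -108045]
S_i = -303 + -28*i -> [-303, -331, -359, -387, -415]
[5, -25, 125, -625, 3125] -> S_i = 5*-5^i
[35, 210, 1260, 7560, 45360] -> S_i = 35*6^i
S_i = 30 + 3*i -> [30, 33, 36, 39, 42]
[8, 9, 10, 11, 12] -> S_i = 8 + 1*i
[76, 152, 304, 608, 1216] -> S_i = 76*2^i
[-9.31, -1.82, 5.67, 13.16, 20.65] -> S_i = -9.31 + 7.49*i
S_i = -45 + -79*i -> [-45, -124, -203, -282, -361]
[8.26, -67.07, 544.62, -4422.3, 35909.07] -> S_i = 8.26*(-8.12)^i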